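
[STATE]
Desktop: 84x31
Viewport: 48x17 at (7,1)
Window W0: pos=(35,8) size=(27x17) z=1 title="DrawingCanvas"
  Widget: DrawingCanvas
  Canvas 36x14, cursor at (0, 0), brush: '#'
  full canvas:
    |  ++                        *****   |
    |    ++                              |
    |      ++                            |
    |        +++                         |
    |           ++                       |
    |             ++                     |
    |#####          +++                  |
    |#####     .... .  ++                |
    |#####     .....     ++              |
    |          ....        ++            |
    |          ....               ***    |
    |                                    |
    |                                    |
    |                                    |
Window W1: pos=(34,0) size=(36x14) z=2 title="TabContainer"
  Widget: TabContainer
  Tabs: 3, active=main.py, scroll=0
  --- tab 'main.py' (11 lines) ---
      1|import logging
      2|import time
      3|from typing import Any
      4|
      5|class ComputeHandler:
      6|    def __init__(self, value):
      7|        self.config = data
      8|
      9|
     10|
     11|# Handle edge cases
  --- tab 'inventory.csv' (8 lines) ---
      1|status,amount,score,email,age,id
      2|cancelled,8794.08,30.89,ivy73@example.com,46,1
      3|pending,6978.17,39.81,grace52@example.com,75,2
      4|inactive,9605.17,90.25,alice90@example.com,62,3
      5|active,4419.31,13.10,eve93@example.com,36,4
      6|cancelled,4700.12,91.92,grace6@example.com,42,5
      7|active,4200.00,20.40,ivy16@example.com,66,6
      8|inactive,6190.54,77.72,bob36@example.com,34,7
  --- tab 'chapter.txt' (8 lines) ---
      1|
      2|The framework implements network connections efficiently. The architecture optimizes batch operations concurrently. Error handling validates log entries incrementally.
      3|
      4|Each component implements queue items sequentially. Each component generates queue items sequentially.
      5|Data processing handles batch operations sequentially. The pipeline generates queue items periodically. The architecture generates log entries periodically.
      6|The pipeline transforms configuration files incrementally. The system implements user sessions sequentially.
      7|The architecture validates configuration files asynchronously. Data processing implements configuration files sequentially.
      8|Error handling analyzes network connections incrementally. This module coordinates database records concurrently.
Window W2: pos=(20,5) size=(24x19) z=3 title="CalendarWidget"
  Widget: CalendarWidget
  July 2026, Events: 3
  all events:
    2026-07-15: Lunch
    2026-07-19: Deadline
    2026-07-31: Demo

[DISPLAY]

                           ┃ TabContainer       
                           ┠────────────────────
                           ┃[main.py]│ inventory
                           ┃────────────────────
             ┏━━━━━━━━━━━━━━━━━━━━━━┓gging      
             ┃ CalendarWidget       ┃me         
             ┠──────────────────────┨ng import A
             ┃      July 2026       ┃           
             ┃Mo Tu We Th Fr Sa Su  ┃puteHandler
             ┃       1  2  3  4  5  ┃_init__(sel
             ┃ 6  7  8  9 10 11 12  ┃elf.config 
             ┃13 14 15* 16 17 18 19*┃           
             ┃20 21 22 23 24 25 26  ┃━━━━━━━━━━━
             ┃27 28 29 30 31*       ┃+++        
             ┃                      ┃   ++      
             ┃                      ┃     ++    
             ┃                      ┃       +++ 


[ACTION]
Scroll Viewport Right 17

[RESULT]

          ┃ TabContainer                     ┃  
          ┠──────────────────────────────────┨  
          ┃[main.py]│ inventory.csv │ chapter┃  
          ┃──────────────────────────────────┃  
━━━━━━━━━━━━━━━━━━━┓gging                    ┃  
lendarWidget       ┃me                       ┃  
───────────────────┨ng import Any            ┃  
   July 2026       ┃                         ┃  
Tu We Th Fr Sa Su  ┃puteHandler:             ┃  
    1  2  3  4  5  ┃_init__(self, value):    ┃  
 7  8  9 10 11 12  ┃elf.config = data        ┃  
14 15* 16 17 18 19*┃                         ┃  
21 22 23 24 25 26  ┃━━━━━━━━━━━━━━━━━━━━━━━━━┛  
28 29 30 31*       ┃+++              ┃          
                   ┃   ++            ┃          
                   ┃     ++          ┃          
                   ┃       +++       ┃          


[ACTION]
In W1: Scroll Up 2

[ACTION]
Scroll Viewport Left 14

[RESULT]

                        ┃ TabContainer          
                        ┠───────────────────────
                        ┃[main.py]│ inventory.cs
                        ┃───────────────────────
          ┏━━━━━━━━━━━━━━━━━━━━━━┓gging         
          ┃ CalendarWidget       ┃me            
          ┠──────────────────────┨ng import Any 
          ┃      July 2026       ┃              
          ┃Mo Tu We Th Fr Sa Su  ┃puteHandler:  
          ┃       1  2  3  4  5  ┃_init__(self, 
          ┃ 6  7  8  9 10 11 12  ┃elf.config = d
          ┃13 14 15* 16 17 18 19*┃              
          ┃20 21 22 23 24 25 26  ┃━━━━━━━━━━━━━━
          ┃27 28 29 30 31*       ┃+++           
          ┃                      ┃   ++         
          ┃                      ┃     ++       
          ┃                      ┃       +++    


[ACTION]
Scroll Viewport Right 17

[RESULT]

       ┃ TabContainer                     ┃     
       ┠──────────────────────────────────┨     
       ┃[main.py]│ inventory.csv │ chapter┃     
       ┃──────────────────────────────────┃     
━━━━━━━━━━━━━━━━┓gging                    ┃     
darWidget       ┃me                       ┃     
────────────────┨ng import Any            ┃     
July 2026       ┃                         ┃     
We Th Fr Sa Su  ┃puteHandler:             ┃     
 1  2  3  4  5  ┃_init__(self, value):    ┃     
 8  9 10 11 12  ┃elf.config = data        ┃     
15* 16 17 18 19*┃                         ┃     
22 23 24 25 26  ┃━━━━━━━━━━━━━━━━━━━━━━━━━┛     
29 30 31*       ┃+++              ┃             
                ┃   ++            ┃             
                ┃     ++          ┃             
                ┃       +++       ┃             


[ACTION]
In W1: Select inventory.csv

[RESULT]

       ┃ TabContainer                     ┃     
       ┠──────────────────────────────────┨     
       ┃ main.py │[inventory.csv]│ chapter┃     
       ┃──────────────────────────────────┃     
━━━━━━━━━━━━━━━━┓ount,score,email,age,id  ┃     
darWidget       ┃,8794.08,30.89,ivy73@exam┃     
────────────────┨978.17,39.81,grace52@exam┃     
July 2026       ┃9605.17,90.25,alice90@exa┃     
We Th Fr Sa Su  ┃19.31,13.10,eve93@example┃     
 1  2  3  4  5  ┃,4700.12,91.92,grace6@exa┃     
 8  9 10 11 12  ┃00.00,20.40,ivy16@example┃     
15* 16 17 18 19*┃6190.54,77.72,bob36@examp┃     
22 23 24 25 26  ┃━━━━━━━━━━━━━━━━━━━━━━━━━┛     
29 30 31*       ┃+++              ┃             
                ┃   ++            ┃             
                ┃     ++          ┃             
                ┃       +++       ┃             


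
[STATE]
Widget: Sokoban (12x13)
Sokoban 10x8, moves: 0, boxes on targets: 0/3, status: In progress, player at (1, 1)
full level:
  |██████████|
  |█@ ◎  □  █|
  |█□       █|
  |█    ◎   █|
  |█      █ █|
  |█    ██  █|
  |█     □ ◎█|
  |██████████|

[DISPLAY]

██████████  
█@ ◎  □  █  
█□       █  
█    ◎   █  
█      █ █  
█    ██  █  
█     □ ◎█  
██████████  
Moves: 0  0/
            
            
            
            


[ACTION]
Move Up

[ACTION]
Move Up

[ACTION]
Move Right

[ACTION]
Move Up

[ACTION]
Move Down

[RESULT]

██████████  
█  ◎  □  █  
█□@      █  
█    ◎   █  
█      █ █  
█    ██  █  
█     □ ◎█  
██████████  
Moves: 2  0/
            
            
            
            


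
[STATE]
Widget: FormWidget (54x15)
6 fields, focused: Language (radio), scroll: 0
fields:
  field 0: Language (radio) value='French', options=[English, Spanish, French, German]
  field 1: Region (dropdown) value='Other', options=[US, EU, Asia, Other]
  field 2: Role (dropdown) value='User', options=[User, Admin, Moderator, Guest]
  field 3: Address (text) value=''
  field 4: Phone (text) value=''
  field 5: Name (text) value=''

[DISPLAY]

> Language:   ( ) English  ( ) Spanish  (●) French  ( 
  Region:     [Other                                ▼]
  Role:       [User                                 ▼]
  Address:    [                                      ]
  Phone:      [                                      ]
  Name:       [                                      ]
                                                      
                                                      
                                                      
                                                      
                                                      
                                                      
                                                      
                                                      
                                                      


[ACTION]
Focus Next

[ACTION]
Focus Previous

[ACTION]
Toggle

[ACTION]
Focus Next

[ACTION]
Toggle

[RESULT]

  Language:   ( ) English  ( ) Spanish  (●) French  ( 
> Region:     [Other                                ▼]
  Role:       [User                                 ▼]
  Address:    [                                      ]
  Phone:      [                                      ]
  Name:       [                                      ]
                                                      
                                                      
                                                      
                                                      
                                                      
                                                      
                                                      
                                                      
                                                      


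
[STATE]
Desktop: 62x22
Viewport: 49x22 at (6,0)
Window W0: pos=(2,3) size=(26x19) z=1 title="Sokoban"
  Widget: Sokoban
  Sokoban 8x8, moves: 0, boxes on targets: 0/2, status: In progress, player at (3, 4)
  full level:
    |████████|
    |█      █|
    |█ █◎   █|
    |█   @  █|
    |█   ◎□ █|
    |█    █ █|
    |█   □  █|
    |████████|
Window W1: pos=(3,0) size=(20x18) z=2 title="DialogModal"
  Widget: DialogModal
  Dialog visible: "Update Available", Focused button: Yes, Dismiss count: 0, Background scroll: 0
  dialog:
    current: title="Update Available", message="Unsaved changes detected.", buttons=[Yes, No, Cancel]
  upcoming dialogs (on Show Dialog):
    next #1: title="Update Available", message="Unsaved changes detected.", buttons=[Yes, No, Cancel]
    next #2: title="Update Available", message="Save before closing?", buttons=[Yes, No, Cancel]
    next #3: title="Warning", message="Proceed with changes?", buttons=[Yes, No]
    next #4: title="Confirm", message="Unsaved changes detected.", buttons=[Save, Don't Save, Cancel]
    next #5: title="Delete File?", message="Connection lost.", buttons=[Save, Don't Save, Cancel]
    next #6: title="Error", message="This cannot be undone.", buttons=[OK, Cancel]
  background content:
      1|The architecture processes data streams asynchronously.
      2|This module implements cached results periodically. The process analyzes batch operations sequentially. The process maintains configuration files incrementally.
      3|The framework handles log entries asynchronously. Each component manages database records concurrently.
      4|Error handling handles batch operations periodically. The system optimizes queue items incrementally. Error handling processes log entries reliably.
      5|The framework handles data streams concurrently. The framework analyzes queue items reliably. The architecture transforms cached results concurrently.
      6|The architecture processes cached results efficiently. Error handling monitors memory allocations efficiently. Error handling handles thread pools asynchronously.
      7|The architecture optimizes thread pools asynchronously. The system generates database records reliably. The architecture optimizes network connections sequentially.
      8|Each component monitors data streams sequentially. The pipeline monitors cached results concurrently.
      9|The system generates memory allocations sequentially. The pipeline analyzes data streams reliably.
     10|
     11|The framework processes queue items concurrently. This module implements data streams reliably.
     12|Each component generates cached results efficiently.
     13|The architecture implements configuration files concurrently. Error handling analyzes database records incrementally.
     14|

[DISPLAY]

━━━━━━━━━━━━━━━━┓                                
ialogModal      ┃                                
────────────────┨                                
e architecture p┃━━━━┓                           
is module implem┃    ┃                           
e framework hand┃────┨                           
ror handling han┃    ┃                           
┌────────────┐nd┃    ┃                           
│Update Avail│ p┃    ┃                           
│Unsaved chan│ o┃    ┃                           
│[Yes]  No   │on┃    ┃                           
└────────────┘at┃    ┃                           
                ┃    ┃                           
e framework proc┃    ┃                           
ch component gen┃    ┃                           
e architecture i┃    ┃                           
                ┃    ┃                           
━━━━━━━━━━━━━━━━┛    ┃                           
                     ┃                           
                     ┃                           
                     ┃                           
━━━━━━━━━━━━━━━━━━━━━┛                           


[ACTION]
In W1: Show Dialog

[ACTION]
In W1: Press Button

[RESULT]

━━━━━━━━━━━━━━━━┓                                
ialogModal      ┃                                
────────────────┨                                
e architecture p┃━━━━┓                           
is module implem┃    ┃                           
e framework hand┃────┨                           
ror handling han┃    ┃                           
e framework hand┃    ┃                           
e architecture p┃    ┃                           
e architecture o┃    ┃                           
ch component mon┃    ┃                           
e system generat┃    ┃                           
                ┃    ┃                           
e framework proc┃    ┃                           
ch component gen┃    ┃                           
e architecture i┃    ┃                           
                ┃    ┃                           
━━━━━━━━━━━━━━━━┛    ┃                           
                     ┃                           
                     ┃                           
                     ┃                           
━━━━━━━━━━━━━━━━━━━━━┛                           


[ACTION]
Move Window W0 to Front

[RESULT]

━━━━━━━━━━━━━━━━┓                                
ialogModal      ┃                                
────────────────┨                                
━━━━━━━━━━━━━━━━━━━━━┓                           
koban                ┃                           
─────────────────────┨                           
█████                ┃                           
    █                ┃                           
◎   █                ┃                           
 @  █                ┃                           
 ◎□ █                ┃                           
  █ █                ┃                           
 □  █                ┃                           
█████                ┃                           
es: 0  0/2           ┃                           
                     ┃                           
                     ┃                           
                     ┃                           
                     ┃                           
                     ┃                           
                     ┃                           
━━━━━━━━━━━━━━━━━━━━━┛                           


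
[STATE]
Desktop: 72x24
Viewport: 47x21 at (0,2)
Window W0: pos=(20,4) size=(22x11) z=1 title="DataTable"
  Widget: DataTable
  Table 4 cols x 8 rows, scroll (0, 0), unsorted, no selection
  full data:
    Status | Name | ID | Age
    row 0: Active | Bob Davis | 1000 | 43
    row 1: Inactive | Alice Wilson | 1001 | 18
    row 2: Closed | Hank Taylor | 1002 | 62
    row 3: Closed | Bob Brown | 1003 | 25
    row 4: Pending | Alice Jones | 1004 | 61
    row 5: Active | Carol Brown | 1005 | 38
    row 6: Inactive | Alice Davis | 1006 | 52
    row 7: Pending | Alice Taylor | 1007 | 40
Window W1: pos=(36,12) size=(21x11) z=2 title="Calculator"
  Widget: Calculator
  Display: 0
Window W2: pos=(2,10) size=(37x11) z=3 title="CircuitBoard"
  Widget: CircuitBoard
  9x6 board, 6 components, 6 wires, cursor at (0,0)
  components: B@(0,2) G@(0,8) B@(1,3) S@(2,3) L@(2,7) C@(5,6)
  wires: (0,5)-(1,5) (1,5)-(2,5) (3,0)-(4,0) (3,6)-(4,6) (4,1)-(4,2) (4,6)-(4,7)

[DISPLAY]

                                               
                                               
                    ┏━━━━━━━━━━━━━━━━━━━━┓     
                    ┃ DataTable          ┃     
                    ┠────────────────────┨     
                    ┃Status  │Name       ┃     
                    ┃────────┼───────────┃     
                    ┃Active  │Bob Davis  ┃     
  ┏━━━━━━━━━━━━━━━━━━━━━━━━━━━━━━━━━━━┓so┃     
  ┃ CircuitBoard                      ┃or┃     
  ┠───────────────────────────────────┨━━━━━━━━
  ┃   0 1 2 3 4 5 6 7 8               ┃alculato
  ┃0  [.]      B           ·          ┃────────
  ┃                        │          ┃        
  ┃1               B       ·          ┃──┬───┬─
  ┃                        │          ┃7 │ 8 │ 
  ┃2               S       ·       L  ┃──┼───┼─
  ┃                                   ┃4 │ 5 │ 
  ┗━━━━━━━━━━━━━━━━━━━━━━━━━━━━━━━━━━━┛──┼───┼─
                                    ┃│ 1 │ 2 │ 
                                    ┗━━━━━━━━━━


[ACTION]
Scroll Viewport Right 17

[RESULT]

                                               
                                               
   ┏━━━━━━━━━━━━━━━━━━━━┓                      
   ┃ DataTable          ┃                      
   ┠────────────────────┨                      
   ┃Status  │Name       ┃                      
   ┃────────┼───────────┃                      
   ┃Active  │Bob Davis  ┃                      
━━━━━━━━━━━━━━━━━━━━━┓so┃                      
                     ┃or┃                      
─────────────────────┨━━━━━━━━━━━━━━━━━┓       
 6 7 8               ┃alculator        ┃       
          ·          ┃─────────────────┨       
          │          ┃                0┃       
  B       ·          ┃──┬───┬───┬───┐  ┃       
          │          ┃7 │ 8 │ 9 │ ÷ │  ┃       
  S       ·       L  ┃──┼───┼───┼───┤  ┃       
                     ┃4 │ 5 │ 6 │ × │  ┃       
━━━━━━━━━━━━━━━━━━━━━┛──┼───┼───┼───┤  ┃       
                   ┃│ 1 │ 2 │ 3 │ - │  ┃       
                   ┗━━━━━━━━━━━━━━━━━━━┛       


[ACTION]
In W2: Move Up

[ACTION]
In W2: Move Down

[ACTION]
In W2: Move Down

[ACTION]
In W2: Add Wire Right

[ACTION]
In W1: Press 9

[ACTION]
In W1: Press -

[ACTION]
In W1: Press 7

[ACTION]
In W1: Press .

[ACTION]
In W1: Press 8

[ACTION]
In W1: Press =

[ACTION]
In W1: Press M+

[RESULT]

                                               
                                               
   ┏━━━━━━━━━━━━━━━━━━━━┓                      
   ┃ DataTable          ┃                      
   ┠────────────────────┨                      
   ┃Status  │Name       ┃                      
   ┃────────┼───────────┃                      
   ┃Active  │Bob Davis  ┃                      
━━━━━━━━━━━━━━━━━━━━━┓so┃                      
                     ┃or┃                      
─────────────────────┨━━━━━━━━━━━━━━━━━┓       
 6 7 8               ┃alculator        ┃       
          ·          ┃─────────────────┨       
          │          ┃              1.2┃       
  B       ·          ┃──┬───┬───┬───┐  ┃       
          │          ┃7 │ 8 │ 9 │ ÷ │  ┃       
  S       ·       L  ┃──┼───┼───┼───┤  ┃       
                     ┃4 │ 5 │ 6 │ × │  ┃       
━━━━━━━━━━━━━━━━━━━━━┛──┼───┼───┼───┤  ┃       
                   ┃│ 1 │ 2 │ 3 │ - │  ┃       
                   ┗━━━━━━━━━━━━━━━━━━━┛       


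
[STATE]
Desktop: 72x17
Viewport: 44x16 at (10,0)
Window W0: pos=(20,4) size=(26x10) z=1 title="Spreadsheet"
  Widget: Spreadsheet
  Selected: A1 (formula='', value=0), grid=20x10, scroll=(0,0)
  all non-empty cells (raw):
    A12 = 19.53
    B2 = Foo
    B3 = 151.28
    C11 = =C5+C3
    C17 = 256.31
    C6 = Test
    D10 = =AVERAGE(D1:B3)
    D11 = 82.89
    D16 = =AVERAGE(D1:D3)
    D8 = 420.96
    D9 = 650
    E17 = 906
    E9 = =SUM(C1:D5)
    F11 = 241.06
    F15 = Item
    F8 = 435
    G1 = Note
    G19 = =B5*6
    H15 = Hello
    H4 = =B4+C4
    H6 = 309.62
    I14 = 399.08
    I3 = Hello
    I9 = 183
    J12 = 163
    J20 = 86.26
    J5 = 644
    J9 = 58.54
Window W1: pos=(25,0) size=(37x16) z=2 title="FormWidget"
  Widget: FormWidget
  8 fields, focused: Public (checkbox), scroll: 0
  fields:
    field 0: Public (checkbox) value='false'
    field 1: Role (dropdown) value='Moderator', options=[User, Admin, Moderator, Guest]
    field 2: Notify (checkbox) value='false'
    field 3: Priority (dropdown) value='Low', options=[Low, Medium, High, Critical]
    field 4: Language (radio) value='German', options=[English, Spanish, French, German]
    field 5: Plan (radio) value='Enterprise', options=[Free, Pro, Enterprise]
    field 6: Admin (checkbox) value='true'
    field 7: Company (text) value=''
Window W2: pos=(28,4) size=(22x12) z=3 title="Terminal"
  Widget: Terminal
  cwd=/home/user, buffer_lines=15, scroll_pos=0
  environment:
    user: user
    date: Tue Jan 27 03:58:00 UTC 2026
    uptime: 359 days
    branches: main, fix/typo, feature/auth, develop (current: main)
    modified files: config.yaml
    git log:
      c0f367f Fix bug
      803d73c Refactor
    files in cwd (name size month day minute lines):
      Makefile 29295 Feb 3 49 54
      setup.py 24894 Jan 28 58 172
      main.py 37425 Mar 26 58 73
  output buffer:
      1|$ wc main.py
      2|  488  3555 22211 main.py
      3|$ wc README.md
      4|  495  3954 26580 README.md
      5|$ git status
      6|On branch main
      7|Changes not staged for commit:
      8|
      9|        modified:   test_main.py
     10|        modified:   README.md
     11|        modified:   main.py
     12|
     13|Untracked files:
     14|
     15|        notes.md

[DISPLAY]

               ┏━━━━━━━━━━━━━━━━━━━━━━━━━━━━
               ┃ FormWidget                 
               ┠────────────────────────────
               ┃> Public:     [ ]           
          ┏━━━━┃  ┏━━━━━━━━━━━━━━━━━━━━┓    
          ┃ Spr┃  ┃ Terminal           ┃    
          ┠────┃  ┠────────────────────┨    
          ┃A1: ┃  ┃$ wc main.py        ┃h  (
          ┃    ┃  ┃  488  3555 22211 ma┃( ) 
          ┃----┃  ┃$ wc README.md      ┃    
          ┃  1 ┃  ┃  495  3954 26580 RE┃    
          ┃  2 ┃  ┃$ git status        ┃    
          ┃  3 ┃  ┃On branch main      ┃    
          ┗━━━━┃  ┃Changes not staged f┃    
               ┃  ┃                    ┃    
               ┗━━┗━━━━━━━━━━━━━━━━━━━━┛━━━━


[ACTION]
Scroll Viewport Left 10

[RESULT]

                         ┏━━━━━━━━━━━━━━━━━━
                         ┃ FormWidget       
                         ┠──────────────────
                         ┃> Public:     [ ] 
                    ┏━━━━┃  ┏━━━━━━━━━━━━━━━
                    ┃ Spr┃  ┃ Terminal      
                    ┠────┃  ┠───────────────
                    ┃A1: ┃  ┃$ wc main.py   
                    ┃    ┃  ┃  488  3555 222
                    ┃----┃  ┃$ wc README.md 
                    ┃  1 ┃  ┃  495  3954 265
                    ┃  2 ┃  ┃$ git status   
                    ┃  3 ┃  ┃On branch main 
                    ┗━━━━┃  ┃Changes not sta
                         ┃  ┃               
                         ┗━━┗━━━━━━━━━━━━━━━


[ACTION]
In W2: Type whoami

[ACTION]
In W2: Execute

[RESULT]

                         ┏━━━━━━━━━━━━━━━━━━
                         ┃ FormWidget       
                         ┠──────────────────
                         ┃> Public:     [ ] 
                    ┏━━━━┃  ┏━━━━━━━━━━━━━━━
                    ┃ Spr┃  ┃ Terminal      
                    ┠────┃  ┠───────────────
                    ┃A1: ┃  ┃        modifie
                    ┃    ┃  ┃               
                    ┃----┃  ┃Untracked files
                    ┃  1 ┃  ┃               
                    ┃  2 ┃  ┃        notes.m
                    ┃  3 ┃  ┃$ whoami       
                    ┗━━━━┃  ┃user           
                         ┃  ┃$ █            
                         ┗━━┗━━━━━━━━━━━━━━━


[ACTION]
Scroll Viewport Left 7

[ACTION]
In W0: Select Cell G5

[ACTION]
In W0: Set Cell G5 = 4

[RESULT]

                         ┏━━━━━━━━━━━━━━━━━━
                         ┃ FormWidget       
                         ┠──────────────────
                         ┃> Public:     [ ] 
                    ┏━━━━┃  ┏━━━━━━━━━━━━━━━
                    ┃ Spr┃  ┃ Terminal      
                    ┠────┃  ┠───────────────
                    ┃G5: ┃  ┃        modifie
                    ┃    ┃  ┃               
                    ┃----┃  ┃Untracked files
                    ┃  1 ┃  ┃               
                    ┃  2 ┃  ┃        notes.m
                    ┃  3 ┃  ┃$ whoami       
                    ┗━━━━┃  ┃user           
                         ┃  ┃$ █            
                         ┗━━┗━━━━━━━━━━━━━━━


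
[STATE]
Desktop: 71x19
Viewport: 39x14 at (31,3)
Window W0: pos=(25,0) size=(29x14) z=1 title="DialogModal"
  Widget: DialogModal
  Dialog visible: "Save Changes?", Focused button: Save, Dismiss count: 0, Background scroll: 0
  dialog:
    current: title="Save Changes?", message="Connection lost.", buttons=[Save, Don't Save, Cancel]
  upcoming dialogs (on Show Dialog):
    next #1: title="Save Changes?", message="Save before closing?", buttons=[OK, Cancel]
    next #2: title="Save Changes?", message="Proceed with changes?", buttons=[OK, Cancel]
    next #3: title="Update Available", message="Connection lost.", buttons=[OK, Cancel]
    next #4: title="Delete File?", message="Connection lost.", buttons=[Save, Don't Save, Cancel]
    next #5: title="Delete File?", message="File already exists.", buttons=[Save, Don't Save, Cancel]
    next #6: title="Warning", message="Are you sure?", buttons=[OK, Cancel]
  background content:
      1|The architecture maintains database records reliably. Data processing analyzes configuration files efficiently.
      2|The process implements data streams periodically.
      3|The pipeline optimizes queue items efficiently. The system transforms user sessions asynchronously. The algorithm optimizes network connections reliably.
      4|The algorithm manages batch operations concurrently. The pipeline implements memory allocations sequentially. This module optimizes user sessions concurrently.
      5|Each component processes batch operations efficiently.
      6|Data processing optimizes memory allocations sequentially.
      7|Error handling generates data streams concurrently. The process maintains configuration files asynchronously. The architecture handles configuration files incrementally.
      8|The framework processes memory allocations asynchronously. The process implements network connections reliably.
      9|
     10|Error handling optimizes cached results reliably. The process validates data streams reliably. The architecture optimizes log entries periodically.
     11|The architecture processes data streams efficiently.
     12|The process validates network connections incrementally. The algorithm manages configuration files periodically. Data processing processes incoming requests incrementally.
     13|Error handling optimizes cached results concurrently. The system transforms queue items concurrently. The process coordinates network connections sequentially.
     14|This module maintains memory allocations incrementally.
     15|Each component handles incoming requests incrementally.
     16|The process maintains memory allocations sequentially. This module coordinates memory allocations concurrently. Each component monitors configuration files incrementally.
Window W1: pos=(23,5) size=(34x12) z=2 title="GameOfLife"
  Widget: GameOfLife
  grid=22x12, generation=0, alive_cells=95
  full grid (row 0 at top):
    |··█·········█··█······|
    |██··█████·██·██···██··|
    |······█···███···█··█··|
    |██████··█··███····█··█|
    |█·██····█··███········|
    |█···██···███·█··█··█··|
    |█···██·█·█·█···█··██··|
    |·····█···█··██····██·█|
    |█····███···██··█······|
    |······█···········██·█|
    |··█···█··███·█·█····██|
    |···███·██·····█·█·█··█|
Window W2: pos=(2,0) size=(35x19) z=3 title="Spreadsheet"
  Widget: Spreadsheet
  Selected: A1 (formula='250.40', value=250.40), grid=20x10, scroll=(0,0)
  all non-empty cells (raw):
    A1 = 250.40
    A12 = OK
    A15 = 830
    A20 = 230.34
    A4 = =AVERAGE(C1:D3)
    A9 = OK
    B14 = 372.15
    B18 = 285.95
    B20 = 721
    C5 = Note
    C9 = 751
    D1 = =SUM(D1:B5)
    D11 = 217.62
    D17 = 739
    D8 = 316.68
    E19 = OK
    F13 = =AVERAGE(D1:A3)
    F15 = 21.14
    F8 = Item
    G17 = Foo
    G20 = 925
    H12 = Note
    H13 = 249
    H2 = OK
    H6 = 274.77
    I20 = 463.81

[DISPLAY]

     ┃cture maintains ┃                
   D ┃ implements data┃                
-----┃━━━━━━━━━━━━━━━━━━━┓             
#CIRC┃                   ┃             
     ┃───────────────────┨             
     ┃                   ┃             
     ┃···█··█··          ┃             
     ┃█····█··█          ┃             
     ┃█········          ┃             
     ┃█··█··█··          ┃             
  316┃··█··██··          ┃             
     ┃█····██·█          ┃             
     ┃··█······          ┃             
  217┃━━━━━━━━━━━━━━━━━━━┛             


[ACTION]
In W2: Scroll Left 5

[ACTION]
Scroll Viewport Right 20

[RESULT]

    ┃cture maintains ┃                 
  D ┃ implements data┃                 
----┃━━━━━━━━━━━━━━━━━━━┓              
CIRC┃                   ┃              
    ┃───────────────────┨              
    ┃                   ┃              
    ┃···█··█··          ┃              
    ┃█····█··█          ┃              
    ┃█········          ┃              
    ┃█··█··█··          ┃              
 316┃··█··██··          ┃              
    ┃█····██·█          ┃              
    ┃··█······          ┃              
 217┃━━━━━━━━━━━━━━━━━━━┛              


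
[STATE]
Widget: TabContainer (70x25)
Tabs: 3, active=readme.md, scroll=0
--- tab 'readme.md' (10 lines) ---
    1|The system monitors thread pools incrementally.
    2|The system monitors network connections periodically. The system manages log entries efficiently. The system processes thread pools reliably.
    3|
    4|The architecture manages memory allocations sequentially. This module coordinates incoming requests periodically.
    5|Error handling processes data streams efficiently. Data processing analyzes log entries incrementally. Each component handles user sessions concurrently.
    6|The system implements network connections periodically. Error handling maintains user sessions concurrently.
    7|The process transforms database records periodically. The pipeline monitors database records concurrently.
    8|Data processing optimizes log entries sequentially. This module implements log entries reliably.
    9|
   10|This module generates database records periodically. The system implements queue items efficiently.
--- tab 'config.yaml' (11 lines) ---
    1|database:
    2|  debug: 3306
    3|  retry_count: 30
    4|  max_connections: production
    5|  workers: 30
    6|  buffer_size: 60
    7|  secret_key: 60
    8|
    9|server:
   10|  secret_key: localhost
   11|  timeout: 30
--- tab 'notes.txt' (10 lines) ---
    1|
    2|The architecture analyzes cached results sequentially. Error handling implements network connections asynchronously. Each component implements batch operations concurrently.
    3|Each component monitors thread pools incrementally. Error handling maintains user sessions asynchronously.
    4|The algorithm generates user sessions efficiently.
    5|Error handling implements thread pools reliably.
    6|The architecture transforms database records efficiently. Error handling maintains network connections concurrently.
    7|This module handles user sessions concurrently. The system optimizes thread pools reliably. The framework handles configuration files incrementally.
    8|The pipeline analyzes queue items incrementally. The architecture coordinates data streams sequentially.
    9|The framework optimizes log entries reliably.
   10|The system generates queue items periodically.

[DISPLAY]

[readme.md]│ config.yaml │ notes.txt                                  
──────────────────────────────────────────────────────────────────────
The system monitors thread pools incrementally.                       
The system monitors network connections periodically. The system manag
                                                                      
The architecture manages memory allocations sequentially. This module 
Error handling processes data streams efficiently. Data processing ana
The system implements network connections periodically. Error handling
The process transforms database records periodically. The pipeline mon
Data processing optimizes log entries sequentially. This module implem
                                                                      
This module generates database records periodically. The system implem
                                                                      
                                                                      
                                                                      
                                                                      
                                                                      
                                                                      
                                                                      
                                                                      
                                                                      
                                                                      
                                                                      
                                                                      
                                                                      


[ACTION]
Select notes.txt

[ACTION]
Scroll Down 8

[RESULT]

 readme.md │ config.yaml │[notes.txt]                                 
──────────────────────────────────────────────────────────────────────
The framework optimizes log entries reliably.                         
The system generates queue items periodically.                        
                                                                      
                                                                      
                                                                      
                                                                      
                                                                      
                                                                      
                                                                      
                                                                      
                                                                      
                                                                      
                                                                      
                                                                      
                                                                      
                                                                      
                                                                      
                                                                      
                                                                      
                                                                      
                                                                      
                                                                      
                                                                      
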